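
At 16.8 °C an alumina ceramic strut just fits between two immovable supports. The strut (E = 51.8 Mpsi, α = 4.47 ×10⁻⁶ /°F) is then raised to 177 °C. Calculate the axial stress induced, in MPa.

460 MPa

E = 51.8 Mpsi = 357.1 GPa.
α = 4.47×10⁻⁶/°F × 9/5 = 8.05×10⁻⁶/K.
ΔT = 160.2 K. Constrained thermal stress σ = E·α·ΔT = 357.1×10³ MPa × 8.05×10⁻⁶ × 160.2 = 460 MPa (compressive).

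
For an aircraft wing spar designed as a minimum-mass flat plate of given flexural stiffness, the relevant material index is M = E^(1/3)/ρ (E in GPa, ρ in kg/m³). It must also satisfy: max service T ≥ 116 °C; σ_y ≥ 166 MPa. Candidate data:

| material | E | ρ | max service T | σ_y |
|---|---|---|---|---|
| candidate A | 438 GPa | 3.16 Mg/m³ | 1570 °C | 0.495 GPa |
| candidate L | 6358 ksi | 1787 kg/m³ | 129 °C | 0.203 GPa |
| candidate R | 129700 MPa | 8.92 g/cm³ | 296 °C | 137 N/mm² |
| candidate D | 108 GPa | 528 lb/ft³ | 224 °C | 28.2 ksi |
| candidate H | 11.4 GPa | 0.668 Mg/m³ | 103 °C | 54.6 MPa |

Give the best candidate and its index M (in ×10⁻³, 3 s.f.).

candidate A, M = 2.40×10⁻³

Screen on constraints: max service T ≥ 116 °C; σ_y ≥ 166 MPa. Survivors: candidate A, candidate L, candidate D.
Normalizing units and computing the index:
  candidate A: E = 438.0 GPa, ρ = 3160 kg/m³
  candidate L: E = 43.84 GPa, ρ = 1787 kg/m³
  candidate D: E = 108.0 GPa, ρ = 8458 kg/m³
  candidate A: M = 2.40×10⁻³
  candidate L: M = 1.97×10⁻³
  candidate D: M = 0.563×10⁻³
Candidate A ranks first.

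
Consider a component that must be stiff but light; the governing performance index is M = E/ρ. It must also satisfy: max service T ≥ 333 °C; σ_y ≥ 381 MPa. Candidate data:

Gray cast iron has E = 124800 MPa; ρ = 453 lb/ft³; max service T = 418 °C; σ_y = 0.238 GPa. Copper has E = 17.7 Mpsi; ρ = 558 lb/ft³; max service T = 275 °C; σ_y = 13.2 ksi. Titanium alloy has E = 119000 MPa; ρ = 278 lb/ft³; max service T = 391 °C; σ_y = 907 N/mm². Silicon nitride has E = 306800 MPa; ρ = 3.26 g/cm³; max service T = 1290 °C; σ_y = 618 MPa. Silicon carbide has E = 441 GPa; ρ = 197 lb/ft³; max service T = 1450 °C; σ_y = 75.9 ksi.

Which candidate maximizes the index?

Screen on constraints: max service T ≥ 333 °C; σ_y ≥ 381 MPa. Survivors: titanium alloy, silicon nitride, silicon carbide.
Putting every candidate on a common basis:
  titanium alloy: E = 119.0 GPa, ρ = 4453 kg/m³
  silicon nitride: E = 306.8 GPa, ρ = 3260 kg/m³
  silicon carbide: E = 441.0 GPa, ρ = 3156 kg/m³
  silicon carbide: M = 140 MN·m/kg
  silicon nitride: M = 94.1 MN·m/kg
  titanium alloy: M = 26.7 MN·m/kg
The maximum is for silicon carbide.

silicon carbide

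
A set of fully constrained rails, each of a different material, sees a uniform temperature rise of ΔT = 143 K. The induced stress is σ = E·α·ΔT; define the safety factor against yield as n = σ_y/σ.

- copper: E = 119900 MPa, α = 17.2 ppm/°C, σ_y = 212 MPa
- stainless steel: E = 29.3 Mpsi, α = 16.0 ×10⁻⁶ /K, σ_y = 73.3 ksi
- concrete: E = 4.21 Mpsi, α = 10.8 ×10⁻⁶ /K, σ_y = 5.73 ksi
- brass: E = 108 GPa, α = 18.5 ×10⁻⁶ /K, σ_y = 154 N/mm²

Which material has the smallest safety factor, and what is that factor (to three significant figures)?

In consistent units (E in GPa, α in ×10⁻⁶/K, σ_y in MPa):
  copper: E = 119.9, α = 17.2, σ_y = 212.0 → σ = 295 MPa, n = 0.719
  stainless steel: E = 202.0, α = 16.0, σ_y = 505.4 → σ = 462 MPa, n = 1.09
  concrete: E = 29.03, α = 10.8, σ_y = 39.51 → σ = 44.8 MPa, n = 0.881
  brass: E = 108.0, α = 18.5, σ_y = 154.0 → σ = 286 MPa, n = 0.539
Smallest n: brass with n = 0.539.

brass, n = 0.539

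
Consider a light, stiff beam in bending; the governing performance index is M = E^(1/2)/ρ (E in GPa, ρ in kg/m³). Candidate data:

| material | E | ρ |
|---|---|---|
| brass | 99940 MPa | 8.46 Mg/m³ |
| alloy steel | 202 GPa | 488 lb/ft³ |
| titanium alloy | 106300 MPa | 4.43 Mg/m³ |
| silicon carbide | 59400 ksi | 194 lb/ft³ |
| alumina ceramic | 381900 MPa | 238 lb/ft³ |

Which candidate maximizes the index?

silicon carbide

Convert each candidate to consistent units, then evaluate M:
  brass: E = 99.94 GPa, ρ = 8460 kg/m³
  alloy steel: E = 202.0 GPa, ρ = 7817 kg/m³
  titanium alloy: E = 106.3 GPa, ρ = 4430 kg/m³
  silicon carbide: E = 409.5 GPa, ρ = 3108 kg/m³
  alumina ceramic: E = 381.9 GPa, ρ = 3812 kg/m³
  silicon carbide: M = 6.51×10⁻³
  alumina ceramic: M = 5.13×10⁻³
  titanium alloy: M = 2.33×10⁻³
  alloy steel: M = 1.82×10⁻³
  brass: M = 1.18×10⁻³
The maximum is for silicon carbide.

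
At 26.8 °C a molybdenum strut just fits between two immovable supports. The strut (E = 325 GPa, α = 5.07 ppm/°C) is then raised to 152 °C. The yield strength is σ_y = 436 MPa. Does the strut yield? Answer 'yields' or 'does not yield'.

does not yield

ΔT = 125.2 K. Constrained thermal stress σ = E·α·ΔT = 325.0×10³ MPa × 5.07×10⁻⁶ × 125.2 = 206 MPa (compressive).
Compare to σ_y = 436 MPa: σ < σ_y, so it does not yield.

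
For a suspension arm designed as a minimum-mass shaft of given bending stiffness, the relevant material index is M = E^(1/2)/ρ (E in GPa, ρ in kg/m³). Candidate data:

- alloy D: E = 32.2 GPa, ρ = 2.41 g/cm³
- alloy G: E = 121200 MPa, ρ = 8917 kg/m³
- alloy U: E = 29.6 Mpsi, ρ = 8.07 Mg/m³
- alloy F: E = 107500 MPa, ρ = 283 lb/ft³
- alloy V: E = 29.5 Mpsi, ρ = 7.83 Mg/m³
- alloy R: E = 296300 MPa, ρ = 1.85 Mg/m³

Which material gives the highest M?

alloy R

Putting every candidate on a common basis:
  alloy D: E = 32.20 GPa, ρ = 2410 kg/m³
  alloy G: E = 121.2 GPa, ρ = 8917 kg/m³
  alloy U: E = 204.1 GPa, ρ = 8070 kg/m³
  alloy F: E = 107.5 GPa, ρ = 4533 kg/m³
  alloy V: E = 203.4 GPa, ρ = 7830 kg/m³
  alloy R: E = 296.3 GPa, ρ = 1850 kg/m³
  alloy R: M = 9.30×10⁻³
  alloy D: M = 2.35×10⁻³
  alloy F: M = 2.29×10⁻³
  alloy V: M = 1.82×10⁻³
  alloy U: M = 1.77×10⁻³
  alloy G: M = 1.23×10⁻³
Alloy R has the largest M.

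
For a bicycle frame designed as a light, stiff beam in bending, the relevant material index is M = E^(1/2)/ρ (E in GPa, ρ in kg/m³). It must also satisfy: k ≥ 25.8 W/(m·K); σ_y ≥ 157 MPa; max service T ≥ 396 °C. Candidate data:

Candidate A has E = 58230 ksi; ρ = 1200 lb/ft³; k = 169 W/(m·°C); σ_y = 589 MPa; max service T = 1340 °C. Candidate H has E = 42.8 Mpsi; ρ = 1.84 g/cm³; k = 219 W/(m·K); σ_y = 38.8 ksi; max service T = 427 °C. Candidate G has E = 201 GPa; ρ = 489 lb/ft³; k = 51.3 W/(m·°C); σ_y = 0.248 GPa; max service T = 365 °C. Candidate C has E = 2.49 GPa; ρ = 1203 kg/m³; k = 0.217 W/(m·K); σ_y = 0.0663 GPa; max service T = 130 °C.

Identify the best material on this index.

candidate H

Screen on constraints: k ≥ 25.8 W/(m·K); σ_y ≥ 157 MPa; max service T ≥ 396 °C. Survivors: candidate A, candidate H.
Putting every candidate on a common basis:
  candidate A: E = 401.5 GPa, ρ = 19220 kg/m³
  candidate H: E = 295.1 GPa, ρ = 1840 kg/m³
  candidate H: M = 9.34×10⁻³
  candidate A: M = 1.04×10⁻³
The maximum is for candidate H.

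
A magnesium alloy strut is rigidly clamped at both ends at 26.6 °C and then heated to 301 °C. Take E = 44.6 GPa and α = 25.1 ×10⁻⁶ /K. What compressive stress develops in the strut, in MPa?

307 MPa

ΔT = 274.4 K. Constrained thermal stress σ = E·α·ΔT = 44.60×10³ MPa × 25.1×10⁻⁶ × 274.4 = 307 MPa (compressive).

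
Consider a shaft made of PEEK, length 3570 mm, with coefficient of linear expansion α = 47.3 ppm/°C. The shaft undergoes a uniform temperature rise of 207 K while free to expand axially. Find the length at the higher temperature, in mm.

ΔL = α·L₀·ΔT = 47.3×10⁻⁶ × 3570 mm × 207.0 K = 35.0 mm.
L = L₀ + ΔL = 3570 + 35.0 = 3605.0 mm.

3605.0 mm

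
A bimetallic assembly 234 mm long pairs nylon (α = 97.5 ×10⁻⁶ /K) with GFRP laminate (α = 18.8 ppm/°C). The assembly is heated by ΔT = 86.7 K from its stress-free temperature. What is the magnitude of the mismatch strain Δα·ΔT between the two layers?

6.82×10⁻³

Δα = |97.5 − 18.8|×10⁻⁶/K = 78.7×10⁻⁶/K.
Mismatch strain = Δα·ΔT = 78.7×10⁻⁶ × 86.7 = 6.82×10⁻³.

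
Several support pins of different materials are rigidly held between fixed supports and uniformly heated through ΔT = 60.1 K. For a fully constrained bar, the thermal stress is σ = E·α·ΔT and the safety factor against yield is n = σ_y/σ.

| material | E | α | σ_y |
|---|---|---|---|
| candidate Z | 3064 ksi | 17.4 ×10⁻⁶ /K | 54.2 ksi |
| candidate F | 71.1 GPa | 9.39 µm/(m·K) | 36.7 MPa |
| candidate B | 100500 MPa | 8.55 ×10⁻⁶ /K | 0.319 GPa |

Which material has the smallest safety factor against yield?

candidate F

In consistent units (E in GPa, α in ×10⁻⁶/K, σ_y in MPa):
  candidate Z: E = 21.13, α = 17.4, σ_y = 373.7 → σ = 22.1 MPa, n = 16.9
  candidate F: E = 71.10, α = 9.39, σ_y = 36.70 → σ = 40.1 MPa, n = 0.915
  candidate B: E = 100.5, α = 8.55, σ_y = 319.0 → σ = 51.6 MPa, n = 6.18
Smallest n: candidate F with n = 0.915.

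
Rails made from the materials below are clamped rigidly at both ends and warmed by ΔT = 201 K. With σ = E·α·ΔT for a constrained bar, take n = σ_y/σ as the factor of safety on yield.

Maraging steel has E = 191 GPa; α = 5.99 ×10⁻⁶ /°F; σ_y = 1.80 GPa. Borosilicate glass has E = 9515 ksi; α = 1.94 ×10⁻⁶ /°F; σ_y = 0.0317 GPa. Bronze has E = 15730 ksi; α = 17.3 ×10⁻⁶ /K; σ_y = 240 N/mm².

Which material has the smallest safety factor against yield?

bronze

With everything in SI (GPa, ×10⁻⁶/K, MPa):
  maraging steel: E = 191.0, α = 10.8, σ_y = 1800 → σ = 414 MPa, n = 4.35
  borosilicate glass: E = 65.60, α = 3.49, σ_y = 31.70 → σ = 46.0 MPa, n = 0.688
  bronze: E = 108.5, α = 17.3, σ_y = 240.0 → σ = 377 MPa, n = 0.636
The minimum is bronze at n = 0.636.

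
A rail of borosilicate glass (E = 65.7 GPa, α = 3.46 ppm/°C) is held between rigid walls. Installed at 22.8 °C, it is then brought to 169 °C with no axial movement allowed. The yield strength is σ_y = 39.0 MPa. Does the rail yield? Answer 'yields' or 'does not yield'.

ΔT = 146.2 K. Constrained thermal stress σ = E·α·ΔT = 65.70×10³ MPa × 3.46×10⁻⁶ × 146.2 = 33.2 MPa (compressive).
Compare to σ_y = 39.0 MPa: σ < σ_y, so it does not yield.

does not yield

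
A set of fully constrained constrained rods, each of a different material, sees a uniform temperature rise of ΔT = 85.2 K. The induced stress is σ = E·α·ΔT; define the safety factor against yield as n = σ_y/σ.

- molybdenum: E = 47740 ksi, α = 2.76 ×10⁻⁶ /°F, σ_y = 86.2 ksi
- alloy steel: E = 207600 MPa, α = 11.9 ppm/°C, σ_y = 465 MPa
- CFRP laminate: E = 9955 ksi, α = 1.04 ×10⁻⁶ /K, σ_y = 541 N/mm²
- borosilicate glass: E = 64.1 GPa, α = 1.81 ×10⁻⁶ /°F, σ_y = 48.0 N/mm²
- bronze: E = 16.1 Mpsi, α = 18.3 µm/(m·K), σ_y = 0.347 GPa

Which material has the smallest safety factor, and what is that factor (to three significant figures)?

bronze, n = 2.00

With everything in SI (GPa, ×10⁻⁶/K, MPa):
  molybdenum: E = 329.2, α = 4.97, σ_y = 594.3 → σ = 139 MPa, n = 4.27
  alloy steel: E = 207.6, α = 11.9, σ_y = 465.0 → σ = 210 MPa, n = 2.21
  CFRP laminate: E = 68.64, α = 1.04, σ_y = 541.0 → σ = 6.08 MPa, n = 89.0
  borosilicate glass: E = 64.10, α = 3.26, σ_y = 48.00 → σ = 17.8 MPa, n = 2.70
  bronze: E = 111.0, α = 18.3, σ_y = 347.0 → σ = 173 MPa, n = 2.00
Bronze has the lowest safety factor, n = 2.00.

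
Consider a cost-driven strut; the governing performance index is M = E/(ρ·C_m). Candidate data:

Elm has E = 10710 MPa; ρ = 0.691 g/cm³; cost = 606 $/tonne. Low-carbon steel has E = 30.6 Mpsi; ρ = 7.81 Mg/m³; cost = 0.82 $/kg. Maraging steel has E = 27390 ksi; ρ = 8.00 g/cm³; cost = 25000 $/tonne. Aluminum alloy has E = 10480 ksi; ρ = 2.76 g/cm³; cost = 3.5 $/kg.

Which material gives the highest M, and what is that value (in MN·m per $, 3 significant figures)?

Normalizing units and computing the index:
  elm: E = 10.71 GPa, ρ = 691.0 kg/m³, cost = 0.6060 $/kg
  low-carbon steel: E = 211.0 GPa, ρ = 7810 kg/m³, cost = 0.8200 $/kg
  maraging steel: E = 188.8 GPa, ρ = 8000 kg/m³, cost = 25.00 $/kg
  aluminum alloy: E = 72.26 GPa, ρ = 2760 kg/m³, cost = 3.500 $/kg
  low-carbon steel: M = 32.9 MN·m per $
  elm: M = 25.6 MN·m per $
  aluminum alloy: M = 7.48 MN·m per $
  maraging steel: M = 0.944 MN·m per $
Low-carbon steel has the largest M.

low-carbon steel, M = 32.9 MN·m per $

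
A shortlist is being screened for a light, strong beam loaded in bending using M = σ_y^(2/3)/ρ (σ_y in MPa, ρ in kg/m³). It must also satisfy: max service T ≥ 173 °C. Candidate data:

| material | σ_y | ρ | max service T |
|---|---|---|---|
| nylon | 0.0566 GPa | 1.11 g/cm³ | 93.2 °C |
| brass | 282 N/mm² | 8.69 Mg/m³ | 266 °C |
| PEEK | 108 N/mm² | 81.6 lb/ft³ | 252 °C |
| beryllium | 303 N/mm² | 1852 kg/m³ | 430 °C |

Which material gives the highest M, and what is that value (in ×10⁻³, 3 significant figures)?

beryllium, M = 24.4×10⁻³

Screen on constraints: max service T ≥ 173 °C. Survivors: brass, PEEK, beryllium.
Convert each candidate to consistent units, then evaluate M:
  brass: σ_y = 282.0 MPa, ρ = 8690 kg/m³
  PEEK: σ_y = 108.0 MPa, ρ = 1307 kg/m³
  beryllium: σ_y = 303.0 MPa, ρ = 1852 kg/m³
  beryllium: M = 24.4×10⁻³
  PEEK: M = 17.4×10⁻³
  brass: M = 4.95×10⁻³
The maximum is for beryllium.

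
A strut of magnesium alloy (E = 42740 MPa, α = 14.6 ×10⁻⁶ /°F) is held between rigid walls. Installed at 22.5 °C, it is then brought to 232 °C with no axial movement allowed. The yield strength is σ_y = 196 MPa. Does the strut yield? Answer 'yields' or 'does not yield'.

E = 42740 MPa = 42.74 GPa.
α = 14.6×10⁻⁶/°F × 9/5 = 26.3×10⁻⁶/K.
ΔT = 209.5 K. Constrained thermal stress σ = E·α·ΔT = 42.74×10³ MPa × 26.3×10⁻⁶ × 209.5 = 235 MPa (compressive).
Compare to σ_y = 196 MPa: σ ≥ σ_y, so it yields.

yields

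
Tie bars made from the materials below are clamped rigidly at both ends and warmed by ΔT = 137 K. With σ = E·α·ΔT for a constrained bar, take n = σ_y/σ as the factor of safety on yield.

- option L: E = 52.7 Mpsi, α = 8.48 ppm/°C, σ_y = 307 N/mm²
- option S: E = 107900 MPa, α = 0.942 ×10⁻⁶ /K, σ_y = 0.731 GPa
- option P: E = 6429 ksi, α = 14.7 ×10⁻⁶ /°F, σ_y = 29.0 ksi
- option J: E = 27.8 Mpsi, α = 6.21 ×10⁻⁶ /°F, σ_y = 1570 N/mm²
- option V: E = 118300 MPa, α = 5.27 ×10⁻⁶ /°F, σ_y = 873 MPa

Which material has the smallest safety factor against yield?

Per material, after unit conversion:
  option L: E = 363.4, α = 8.48, σ_y = 307.0 → σ = 422 MPa, n = 0.727
  option S: E = 107.9, α = 0.942, σ_y = 731.0 → σ = 13.9 MPa, n = 52.5
  option P: E = 44.33, α = 26.5, σ_y = 199.9 → σ = 161 MPa, n = 1.24
  option J: E = 191.7, α = 11.2, σ_y = 1570 → σ = 294 MPa, n = 5.35
  option V: E = 118.3, α = 9.49, σ_y = 873.0 → σ = 154 MPa, n = 5.68
Smallest n: option L with n = 0.727.

option L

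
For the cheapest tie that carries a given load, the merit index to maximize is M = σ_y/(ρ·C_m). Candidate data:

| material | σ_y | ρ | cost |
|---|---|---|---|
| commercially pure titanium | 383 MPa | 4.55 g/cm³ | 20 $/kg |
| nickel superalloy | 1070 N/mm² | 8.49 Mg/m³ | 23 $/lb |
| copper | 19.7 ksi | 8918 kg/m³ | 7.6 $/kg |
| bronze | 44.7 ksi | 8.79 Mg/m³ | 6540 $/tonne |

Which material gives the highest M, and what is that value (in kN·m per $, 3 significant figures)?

After converting to SI:
  commercially pure titanium: σ_y = 383.0 MPa, ρ = 4550 kg/m³, cost = 20.00 $/kg
  nickel superalloy: σ_y = 1070 MPa, ρ = 8490 kg/m³, cost = 50.71 $/kg
  copper: σ_y = 135.8 MPa, ρ = 8918 kg/m³, cost = 7.600 $/kg
  bronze: σ_y = 308.2 MPa, ρ = 8790 kg/m³, cost = 6.540 $/kg
  bronze: M = 5.36 kN·m per $
  commercially pure titanium: M = 4.21 kN·m per $
  nickel superalloy: M = 2.49 kN·m per $
  copper: M = 2.00 kN·m per $
The maximum is for bronze.

bronze, M = 5.36 kN·m per $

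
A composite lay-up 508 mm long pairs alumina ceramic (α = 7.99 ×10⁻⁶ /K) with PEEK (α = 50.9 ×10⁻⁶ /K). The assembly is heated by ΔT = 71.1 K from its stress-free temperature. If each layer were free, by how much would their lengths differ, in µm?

1550 µm

Δα = |7.99 − 50.9|×10⁻⁶/K = 42.9×10⁻⁶/K.
ΔL_mismatch = Δα·L·ΔT = 42.9×10⁻⁶ × 508.0 mm × 71.1 K = 1550 µm.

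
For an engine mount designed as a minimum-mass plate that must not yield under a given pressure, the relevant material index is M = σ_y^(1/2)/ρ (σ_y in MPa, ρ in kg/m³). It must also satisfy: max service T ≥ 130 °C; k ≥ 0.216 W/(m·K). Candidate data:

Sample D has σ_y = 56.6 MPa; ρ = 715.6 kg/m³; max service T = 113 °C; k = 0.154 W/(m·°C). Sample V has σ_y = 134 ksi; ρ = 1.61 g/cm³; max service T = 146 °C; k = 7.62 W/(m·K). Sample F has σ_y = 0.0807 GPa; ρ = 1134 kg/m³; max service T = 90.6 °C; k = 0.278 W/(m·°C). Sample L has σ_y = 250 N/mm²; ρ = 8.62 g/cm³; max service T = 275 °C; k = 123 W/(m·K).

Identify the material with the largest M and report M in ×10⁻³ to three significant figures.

Screen on constraints: max service T ≥ 130 °C; k ≥ 0.216 W/(m·K). Survivors: sample V, sample L.
Convert each candidate to consistent units, then evaluate M:
  sample V: σ_y = 923.9 MPa, ρ = 1610 kg/m³
  sample L: σ_y = 250.0 MPa, ρ = 8620 kg/m³
  sample V: M = 18.9×10⁻³
  sample L: M = 1.83×10⁻³
Highest index: sample V.

sample V, M = 18.9×10⁻³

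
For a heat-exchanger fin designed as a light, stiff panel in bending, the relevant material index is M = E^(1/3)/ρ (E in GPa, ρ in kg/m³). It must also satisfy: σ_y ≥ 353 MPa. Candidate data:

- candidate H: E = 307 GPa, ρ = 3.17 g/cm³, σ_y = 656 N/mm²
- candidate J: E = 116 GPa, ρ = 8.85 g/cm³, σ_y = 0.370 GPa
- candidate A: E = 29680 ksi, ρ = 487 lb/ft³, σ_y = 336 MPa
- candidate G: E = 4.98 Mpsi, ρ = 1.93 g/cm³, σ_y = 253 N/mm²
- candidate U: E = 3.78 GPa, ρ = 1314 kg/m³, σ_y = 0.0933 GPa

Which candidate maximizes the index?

Screen on constraints: σ_y ≥ 353 MPa. Survivors: candidate H, candidate J.
In SI units:
  candidate H: E = 307.0 GPa, ρ = 3170 kg/m³
  candidate J: E = 116.0 GPa, ρ = 8850 kg/m³
  candidate H: M = 2.13×10⁻³
  candidate J: M = 0.551×10⁻³
Highest index: candidate H.

candidate H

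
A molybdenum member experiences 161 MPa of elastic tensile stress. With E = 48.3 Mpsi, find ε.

4.83×10⁻⁴

E = 48.3 Mpsi = 333.0 GPa = 333000 MPa.
ε = σ/E = 161 / 333000 = 4.83×10⁻⁴.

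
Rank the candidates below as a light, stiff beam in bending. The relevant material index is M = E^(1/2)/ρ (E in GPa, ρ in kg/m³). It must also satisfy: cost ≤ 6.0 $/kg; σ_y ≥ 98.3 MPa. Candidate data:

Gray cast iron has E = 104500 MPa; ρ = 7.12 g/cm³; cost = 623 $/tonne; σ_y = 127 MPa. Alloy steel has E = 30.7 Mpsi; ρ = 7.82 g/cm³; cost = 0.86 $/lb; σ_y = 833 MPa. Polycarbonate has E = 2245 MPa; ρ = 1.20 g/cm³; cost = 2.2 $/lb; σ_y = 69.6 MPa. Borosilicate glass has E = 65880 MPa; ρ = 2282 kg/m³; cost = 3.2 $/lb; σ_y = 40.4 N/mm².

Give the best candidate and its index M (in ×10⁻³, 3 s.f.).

alloy steel, M = 1.86×10⁻³

Screen on constraints: cost ≤ 6.0 $/kg; σ_y ≥ 98.3 MPa. Survivors: gray cast iron, alloy steel.
Normalizing units and computing the index:
  gray cast iron: E = 104.5 GPa, ρ = 7120 kg/m³
  alloy steel: E = 211.7 GPa, ρ = 7820 kg/m³
  alloy steel: M = 1.86×10⁻³
  gray cast iron: M = 1.44×10⁻³
Alloy steel ranks first.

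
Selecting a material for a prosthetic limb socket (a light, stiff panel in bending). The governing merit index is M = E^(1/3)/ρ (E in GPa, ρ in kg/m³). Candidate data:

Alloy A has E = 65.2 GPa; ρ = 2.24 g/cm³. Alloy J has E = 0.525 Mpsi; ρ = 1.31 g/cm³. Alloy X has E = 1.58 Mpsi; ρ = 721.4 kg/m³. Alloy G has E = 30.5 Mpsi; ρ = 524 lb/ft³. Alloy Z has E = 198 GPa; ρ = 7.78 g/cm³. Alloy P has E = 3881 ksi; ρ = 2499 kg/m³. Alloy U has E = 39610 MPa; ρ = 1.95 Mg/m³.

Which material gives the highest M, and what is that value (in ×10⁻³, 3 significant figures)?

Normalizing units and computing the index:
  alloy A: E = 65.20 GPa, ρ = 2240 kg/m³
  alloy J: E = 3.620 GPa, ρ = 1310 kg/m³
  alloy X: E = 10.89 GPa, ρ = 721.4 kg/m³
  alloy G: E = 210.3 GPa, ρ = 8394 kg/m³
  alloy Z: E = 198.0 GPa, ρ = 7780 kg/m³
  alloy P: E = 26.76 GPa, ρ = 2499 kg/m³
  alloy U: E = 39.61 GPa, ρ = 1950 kg/m³
  alloy X: M = 3.07×10⁻³
  alloy A: M = 1.80×10⁻³
  alloy U: M = 1.75×10⁻³
  alloy P: M = 1.20×10⁻³
  alloy J: M = 1.17×10⁻³
  alloy Z: M = 0.749×10⁻³
  alloy G: M = 0.708×10⁻³
Alloy X has the largest M.

alloy X, M = 3.07×10⁻³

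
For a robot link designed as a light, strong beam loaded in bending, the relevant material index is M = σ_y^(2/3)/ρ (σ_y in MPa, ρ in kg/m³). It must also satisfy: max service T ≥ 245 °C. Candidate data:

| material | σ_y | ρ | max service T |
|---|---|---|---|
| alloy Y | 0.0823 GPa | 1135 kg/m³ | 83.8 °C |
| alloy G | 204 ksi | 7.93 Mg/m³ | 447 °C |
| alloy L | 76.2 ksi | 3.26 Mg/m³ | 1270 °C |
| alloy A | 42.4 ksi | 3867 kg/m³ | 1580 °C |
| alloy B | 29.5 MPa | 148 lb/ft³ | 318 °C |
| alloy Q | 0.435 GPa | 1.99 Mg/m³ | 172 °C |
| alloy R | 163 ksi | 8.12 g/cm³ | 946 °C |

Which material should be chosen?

Screen on constraints: max service T ≥ 245 °C. Survivors: alloy G, alloy L, alloy A, alloy B, alloy R.
Putting every candidate on a common basis:
  alloy G: σ_y = 1407 MPa, ρ = 7930 kg/m³
  alloy L: σ_y = 525.4 MPa, ρ = 3260 kg/m³
  alloy A: σ_y = 292.3 MPa, ρ = 3867 kg/m³
  alloy B: σ_y = 29.50 MPa, ρ = 2371 kg/m³
  alloy R: σ_y = 1124 MPa, ρ = 8120 kg/m³
  alloy L: M = 20.0×10⁻³
  alloy G: M = 15.8×10⁻³
  alloy R: M = 13.3×10⁻³
  alloy A: M = 11.4×10⁻³
  alloy B: M = 4.03×10⁻³
The maximum is for alloy L.

alloy L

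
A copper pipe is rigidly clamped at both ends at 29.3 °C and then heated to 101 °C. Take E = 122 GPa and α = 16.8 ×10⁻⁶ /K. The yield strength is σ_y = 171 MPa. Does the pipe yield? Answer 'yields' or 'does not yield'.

ΔT = 71.70 K. Constrained thermal stress σ = E·α·ΔT = 122.0×10³ MPa × 16.8×10⁻⁶ × 71.70 = 147 MPa (compressive).
Compare to σ_y = 171 MPa: σ < σ_y, so it does not yield.

does not yield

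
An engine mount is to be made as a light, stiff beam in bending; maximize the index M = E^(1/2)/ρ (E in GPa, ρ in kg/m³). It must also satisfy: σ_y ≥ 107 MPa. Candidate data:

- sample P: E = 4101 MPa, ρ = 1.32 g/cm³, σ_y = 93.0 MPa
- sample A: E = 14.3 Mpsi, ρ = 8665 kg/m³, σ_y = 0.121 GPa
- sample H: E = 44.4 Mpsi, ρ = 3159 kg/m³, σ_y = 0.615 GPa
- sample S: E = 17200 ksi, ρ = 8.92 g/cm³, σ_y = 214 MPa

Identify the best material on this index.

Screen on constraints: σ_y ≥ 107 MPa. Survivors: sample A, sample H, sample S.
Putting every candidate on a common basis:
  sample A: E = 98.60 GPa, ρ = 8665 kg/m³
  sample H: E = 306.1 GPa, ρ = 3159 kg/m³
  sample S: E = 118.6 GPa, ρ = 8920 kg/m³
  sample H: M = 5.54×10⁻³
  sample S: M = 1.22×10⁻³
  sample A: M = 1.15×10⁻³
Highest index: sample H.

sample H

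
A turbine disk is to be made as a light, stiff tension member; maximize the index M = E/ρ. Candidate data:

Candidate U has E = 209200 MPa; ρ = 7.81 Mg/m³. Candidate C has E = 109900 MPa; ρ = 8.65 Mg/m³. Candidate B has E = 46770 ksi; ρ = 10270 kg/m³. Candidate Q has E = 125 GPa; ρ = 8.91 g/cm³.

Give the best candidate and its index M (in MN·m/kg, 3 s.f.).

candidate B, M = 31.4 MN·m/kg

After converting to SI:
  candidate U: E = 209.2 GPa, ρ = 7810 kg/m³
  candidate C: E = 109.9 GPa, ρ = 8650 kg/m³
  candidate B: E = 322.5 GPa, ρ = 10270 kg/m³
  candidate Q: E = 125.0 GPa, ρ = 8910 kg/m³
  candidate B: M = 31.4 MN·m/kg
  candidate U: M = 26.8 MN·m/kg
  candidate Q: M = 14.0 MN·m/kg
  candidate C: M = 12.7 MN·m/kg
The maximum is for candidate B.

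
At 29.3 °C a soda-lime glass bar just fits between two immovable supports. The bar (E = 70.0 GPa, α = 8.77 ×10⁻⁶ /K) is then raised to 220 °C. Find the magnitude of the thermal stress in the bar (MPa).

ΔT = 190.7 K. Constrained thermal stress σ = E·α·ΔT = 70.00×10³ MPa × 8.77×10⁻⁶ × 190.7 = 117 MPa (compressive).

117 MPa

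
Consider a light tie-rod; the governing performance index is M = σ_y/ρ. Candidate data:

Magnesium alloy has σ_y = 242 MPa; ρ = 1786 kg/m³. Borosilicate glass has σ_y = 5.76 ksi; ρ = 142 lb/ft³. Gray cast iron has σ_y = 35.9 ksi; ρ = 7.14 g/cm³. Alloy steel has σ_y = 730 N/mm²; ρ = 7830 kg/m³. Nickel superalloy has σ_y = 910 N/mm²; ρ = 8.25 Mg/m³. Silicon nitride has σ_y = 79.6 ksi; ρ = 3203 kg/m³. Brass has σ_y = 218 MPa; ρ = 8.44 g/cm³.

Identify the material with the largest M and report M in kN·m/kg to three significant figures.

Convert each candidate to consistent units, then evaluate M:
  magnesium alloy: σ_y = 242.0 MPa, ρ = 1786 kg/m³
  borosilicate glass: σ_y = 39.71 MPa, ρ = 2275 kg/m³
  gray cast iron: σ_y = 247.5 MPa, ρ = 7140 kg/m³
  alloy steel: σ_y = 730.0 MPa, ρ = 7830 kg/m³
  nickel superalloy: σ_y = 910.0 MPa, ρ = 8250 kg/m³
  silicon nitride: σ_y = 548.8 MPa, ρ = 3203 kg/m³
  brass: σ_y = 218.0 MPa, ρ = 8440 kg/m³
  silicon nitride: M = 171 kN·m/kg
  magnesium alloy: M = 135 kN·m/kg
  nickel superalloy: M = 110 kN·m/kg
  alloy steel: M = 93.2 kN·m/kg
  gray cast iron: M = 34.7 kN·m/kg
  brass: M = 25.8 kN·m/kg
  borosilicate glass: M = 17.5 kN·m/kg
Silicon nitride ranks first.

silicon nitride, M = 171 kN·m/kg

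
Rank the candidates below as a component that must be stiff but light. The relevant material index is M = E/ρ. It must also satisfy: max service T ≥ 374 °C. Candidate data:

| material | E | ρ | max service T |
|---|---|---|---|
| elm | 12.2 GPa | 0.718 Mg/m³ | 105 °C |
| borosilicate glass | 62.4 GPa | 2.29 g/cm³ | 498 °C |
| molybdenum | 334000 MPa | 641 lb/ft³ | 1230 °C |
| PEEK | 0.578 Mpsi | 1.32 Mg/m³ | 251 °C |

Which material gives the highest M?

molybdenum

Screen on constraints: max service T ≥ 374 °C. Survivors: borosilicate glass, molybdenum.
After converting to SI:
  borosilicate glass: E = 62.40 GPa, ρ = 2290 kg/m³
  molybdenum: E = 334.0 GPa, ρ = 10270 kg/m³
  molybdenum: M = 32.5 MN·m/kg
  borosilicate glass: M = 27.2 MN·m/kg
Molybdenum ranks first.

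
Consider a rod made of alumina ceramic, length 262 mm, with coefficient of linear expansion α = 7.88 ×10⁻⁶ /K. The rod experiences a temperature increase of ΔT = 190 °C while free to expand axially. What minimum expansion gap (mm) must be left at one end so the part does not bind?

ΔL = α·L₀·ΔT = 7.88×10⁻⁶ × 262 mm × 190.0 K = 0.392 mm.

0.392 mm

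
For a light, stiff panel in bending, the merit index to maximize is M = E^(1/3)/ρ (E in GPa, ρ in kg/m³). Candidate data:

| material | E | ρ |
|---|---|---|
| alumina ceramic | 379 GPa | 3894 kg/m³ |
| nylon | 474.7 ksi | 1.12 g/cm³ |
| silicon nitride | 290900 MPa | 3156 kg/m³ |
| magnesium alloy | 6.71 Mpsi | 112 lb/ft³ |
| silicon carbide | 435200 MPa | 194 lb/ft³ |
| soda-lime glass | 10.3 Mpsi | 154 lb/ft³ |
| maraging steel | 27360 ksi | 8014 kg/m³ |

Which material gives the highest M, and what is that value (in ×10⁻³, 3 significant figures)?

silicon carbide, M = 2.44×10⁻³

Normalizing units and computing the index:
  alumina ceramic: E = 379.0 GPa, ρ = 3894 kg/m³
  nylon: E = 3.273 GPa, ρ = 1120 kg/m³
  silicon nitride: E = 290.9 GPa, ρ = 3156 kg/m³
  magnesium alloy: E = 46.26 GPa, ρ = 1794 kg/m³
  silicon carbide: E = 435.2 GPa, ρ = 3108 kg/m³
  soda-lime glass: E = 71.02 GPa, ρ = 2467 kg/m³
  maraging steel: E = 188.6 GPa, ρ = 8014 kg/m³
  silicon carbide: M = 2.44×10⁻³
  silicon nitride: M = 2.10×10⁻³
  magnesium alloy: M = 2.00×10⁻³
  alumina ceramic: M = 1.86×10⁻³
  soda-lime glass: M = 1.68×10⁻³
  nylon: M = 1.33×10⁻³
  maraging steel: M = 0.716×10⁻³
Silicon carbide has the largest M.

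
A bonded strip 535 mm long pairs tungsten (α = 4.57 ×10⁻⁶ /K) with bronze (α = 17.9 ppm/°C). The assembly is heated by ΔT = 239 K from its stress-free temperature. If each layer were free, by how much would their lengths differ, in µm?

Δα = |4.57 − 17.9|×10⁻⁶/K = 13.3×10⁻⁶/K.
ΔL_mismatch = Δα·L·ΔT = 13.3×10⁻⁶ × 535.0 mm × 239.0 K = 1700 µm.

1700 µm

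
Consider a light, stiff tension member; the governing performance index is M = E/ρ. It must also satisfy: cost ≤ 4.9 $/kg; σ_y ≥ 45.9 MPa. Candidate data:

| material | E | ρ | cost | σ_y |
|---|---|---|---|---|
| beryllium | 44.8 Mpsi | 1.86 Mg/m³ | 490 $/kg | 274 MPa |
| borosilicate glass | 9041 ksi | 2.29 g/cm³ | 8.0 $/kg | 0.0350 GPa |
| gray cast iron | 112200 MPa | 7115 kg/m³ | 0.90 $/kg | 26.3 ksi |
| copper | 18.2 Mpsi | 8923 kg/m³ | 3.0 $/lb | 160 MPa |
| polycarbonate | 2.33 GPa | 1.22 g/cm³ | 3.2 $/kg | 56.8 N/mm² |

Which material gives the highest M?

gray cast iron

Screen on constraints: cost ≤ 4.9 $/kg; σ_y ≥ 45.9 MPa. Survivors: gray cast iron, polycarbonate.
After converting to SI:
  gray cast iron: E = 112.2 GPa, ρ = 7115 kg/m³
  polycarbonate: E = 2.330 GPa, ρ = 1220 kg/m³
  gray cast iron: M = 15.8 MN·m/kg
  polycarbonate: M = 1.91 MN·m/kg
Highest index: gray cast iron.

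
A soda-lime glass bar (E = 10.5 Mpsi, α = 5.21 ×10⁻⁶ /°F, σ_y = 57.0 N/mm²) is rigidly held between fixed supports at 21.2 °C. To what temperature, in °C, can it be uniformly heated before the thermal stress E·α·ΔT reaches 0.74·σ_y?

E = 10.5 Mpsi = 72.39 GPa.
α = 5.21×10⁻⁶/°F × 9/5 = 9.38×10⁻⁶/K.
σ_y = 57.0 N/mm² = 57.00 MPa.
E·α·ΔT = 42.18 MPa ⇒ ΔT = 42.18 / (72.39×10³ × 9.38×10⁻⁶) = 62.13 K.
T = 21.2 + 62.13 = 83.33 °C.

83.3 °C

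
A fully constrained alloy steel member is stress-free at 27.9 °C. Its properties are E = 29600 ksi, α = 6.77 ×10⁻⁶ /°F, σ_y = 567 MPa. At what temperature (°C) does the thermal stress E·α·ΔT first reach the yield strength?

256 °C

E = 29600 ksi = 204.1 GPa.
α = 6.77×10⁻⁶/°F × 9/5 = 12.2×10⁻⁶/K.
E·α·ΔT = 567.0 MPa ⇒ ΔT = 567.0 / (204.1×10³ × 12.2×10⁻⁶) = 228.0 K.
T = 27.9 + 228.0 = 255.9 °C.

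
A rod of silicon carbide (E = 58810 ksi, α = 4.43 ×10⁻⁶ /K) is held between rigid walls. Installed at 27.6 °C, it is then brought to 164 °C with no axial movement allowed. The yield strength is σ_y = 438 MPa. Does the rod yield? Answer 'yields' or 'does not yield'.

E = 58810 ksi = 405.5 GPa.
ΔT = 136.4 K. Constrained thermal stress σ = E·α·ΔT = 405.5×10³ MPa × 4.43×10⁻⁶ × 136.4 = 245 MPa (compressive).
Compare to σ_y = 438 MPa: σ < σ_y, so it does not yield.

does not yield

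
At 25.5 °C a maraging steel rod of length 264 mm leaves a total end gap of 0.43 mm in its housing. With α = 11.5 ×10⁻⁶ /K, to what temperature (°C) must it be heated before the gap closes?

α·L₀·ΔT = 0.43 mm ⇒ ΔT = 0.43 / (11.5×10⁻⁶ × 264.0) = 141.6 K.
T = 25.5 + 141.6 = 167.1 °C.

167 °C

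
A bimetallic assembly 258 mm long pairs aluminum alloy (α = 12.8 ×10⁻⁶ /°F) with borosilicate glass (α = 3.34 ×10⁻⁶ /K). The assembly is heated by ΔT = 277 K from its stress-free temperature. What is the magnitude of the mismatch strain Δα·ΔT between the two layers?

aluminum alloy: α = 12.8×10⁻⁶/°F × 9/5 = 23.0×10⁻⁶/K.
Δα = |23.0 − 3.34|×10⁻⁶/K = 19.7×10⁻⁶/K.
Mismatch strain = Δα·ΔT = 19.7×10⁻⁶ × 277.0 = 5.46×10⁻³.

5.46×10⁻³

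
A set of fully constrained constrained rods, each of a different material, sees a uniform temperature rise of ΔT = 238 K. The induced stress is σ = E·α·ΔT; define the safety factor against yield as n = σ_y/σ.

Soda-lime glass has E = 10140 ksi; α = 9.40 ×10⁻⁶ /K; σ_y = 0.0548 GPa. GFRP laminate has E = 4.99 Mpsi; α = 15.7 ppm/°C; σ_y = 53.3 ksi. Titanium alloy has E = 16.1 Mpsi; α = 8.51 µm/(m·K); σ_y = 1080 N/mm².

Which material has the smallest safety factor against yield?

soda-lime glass

With everything in SI (GPa, ×10⁻⁶/K, MPa):
  soda-lime glass: E = 69.91, α = 9.40, σ_y = 54.80 → σ = 156 MPa, n = 0.350
  GFRP laminate: E = 34.40, α = 15.7, σ_y = 367.5 → σ = 129 MPa, n = 2.86
  titanium alloy: E = 111.0, α = 8.51, σ_y = 1080 → σ = 225 MPa, n = 4.80
The minimum is soda-lime glass at n = 0.350.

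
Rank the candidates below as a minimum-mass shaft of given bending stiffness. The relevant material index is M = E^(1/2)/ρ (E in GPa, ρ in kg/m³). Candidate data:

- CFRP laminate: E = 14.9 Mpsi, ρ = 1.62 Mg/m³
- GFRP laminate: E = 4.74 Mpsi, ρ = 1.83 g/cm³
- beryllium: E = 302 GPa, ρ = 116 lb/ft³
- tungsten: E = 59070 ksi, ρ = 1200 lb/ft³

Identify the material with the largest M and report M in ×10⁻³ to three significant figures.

beryllium, M = 9.35×10⁻³

After converting to SI:
  CFRP laminate: E = 102.7 GPa, ρ = 1620 kg/m³
  GFRP laminate: E = 32.68 GPa, ρ = 1830 kg/m³
  beryllium: E = 302.0 GPa, ρ = 1858 kg/m³
  tungsten: E = 407.3 GPa, ρ = 19220 kg/m³
  beryllium: M = 9.35×10⁻³
  CFRP laminate: M = 6.26×10⁻³
  GFRP laminate: M = 3.12×10⁻³
  tungsten: M = 1.05×10⁻³
Highest index: beryllium.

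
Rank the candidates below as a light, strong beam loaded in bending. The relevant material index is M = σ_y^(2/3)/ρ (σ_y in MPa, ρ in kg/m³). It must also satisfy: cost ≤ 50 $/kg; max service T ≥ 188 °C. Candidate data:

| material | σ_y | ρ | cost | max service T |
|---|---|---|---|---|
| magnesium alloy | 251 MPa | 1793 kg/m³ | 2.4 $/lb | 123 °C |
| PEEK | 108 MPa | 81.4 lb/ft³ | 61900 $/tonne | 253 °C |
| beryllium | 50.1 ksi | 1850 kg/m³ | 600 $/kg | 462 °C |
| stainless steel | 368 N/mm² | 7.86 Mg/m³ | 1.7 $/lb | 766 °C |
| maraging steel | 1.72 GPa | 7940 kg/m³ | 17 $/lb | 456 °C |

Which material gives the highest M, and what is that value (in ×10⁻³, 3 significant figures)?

maraging steel, M = 18.1×10⁻³

Screen on constraints: cost ≤ 50 $/kg; max service T ≥ 188 °C. Survivors: stainless steel, maraging steel.
After converting to SI:
  stainless steel: σ_y = 368.0 MPa, ρ = 7860 kg/m³
  maraging steel: σ_y = 1720 MPa, ρ = 7940 kg/m³
  maraging steel: M = 18.1×10⁻³
  stainless steel: M = 6.53×10⁻³
The maximum is for maraging steel.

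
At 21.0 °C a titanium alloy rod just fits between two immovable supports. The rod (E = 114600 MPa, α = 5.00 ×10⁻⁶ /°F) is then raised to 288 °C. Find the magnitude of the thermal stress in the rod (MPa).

275 MPa

E = 114600 MPa = 114.6 GPa.
α = 5.00×10⁻⁶/°F × 9/5 = 9.00×10⁻⁶/K.
ΔT = 267.0 K. Constrained thermal stress σ = E·α·ΔT = 114.6×10³ MPa × 9.00×10⁻⁶ × 267.0 = 275 MPa (compressive).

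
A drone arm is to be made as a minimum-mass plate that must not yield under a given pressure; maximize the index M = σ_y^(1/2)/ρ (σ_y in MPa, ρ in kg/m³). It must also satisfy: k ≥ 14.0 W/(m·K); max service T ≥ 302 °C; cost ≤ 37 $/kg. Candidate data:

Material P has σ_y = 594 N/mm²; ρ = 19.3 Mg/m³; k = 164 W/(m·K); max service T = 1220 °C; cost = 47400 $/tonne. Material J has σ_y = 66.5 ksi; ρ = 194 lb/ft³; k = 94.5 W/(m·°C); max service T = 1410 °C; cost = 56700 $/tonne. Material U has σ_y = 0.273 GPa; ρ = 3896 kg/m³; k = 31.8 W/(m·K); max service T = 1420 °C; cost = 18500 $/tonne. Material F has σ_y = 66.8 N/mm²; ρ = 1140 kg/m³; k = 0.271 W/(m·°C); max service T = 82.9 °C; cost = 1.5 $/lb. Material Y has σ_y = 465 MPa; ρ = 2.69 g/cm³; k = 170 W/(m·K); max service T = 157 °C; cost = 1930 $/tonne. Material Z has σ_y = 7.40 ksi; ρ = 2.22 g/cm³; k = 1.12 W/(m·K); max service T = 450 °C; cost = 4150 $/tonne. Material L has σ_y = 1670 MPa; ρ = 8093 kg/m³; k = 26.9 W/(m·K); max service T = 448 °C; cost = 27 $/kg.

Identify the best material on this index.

Screen on constraints: k ≥ 14.0 W/(m·K); max service T ≥ 302 °C; cost ≤ 37 $/kg. Survivors: material U, material L.
In SI units:
  material U: σ_y = 273.0 MPa, ρ = 3896 kg/m³
  material L: σ_y = 1670 MPa, ρ = 8093 kg/m³
  material L: M = 5.05×10⁻³
  material U: M = 4.24×10⁻³
The maximum is for material L.

material L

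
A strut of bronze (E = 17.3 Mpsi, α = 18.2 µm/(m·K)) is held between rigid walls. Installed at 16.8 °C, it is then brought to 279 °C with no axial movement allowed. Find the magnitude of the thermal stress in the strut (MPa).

569 MPa

E = 17.3 Mpsi = 119.3 GPa.
ΔT = 262.2 K. Constrained thermal stress σ = E·α·ΔT = 119.3×10³ MPa × 18.2×10⁻⁶ × 262.2 = 569 MPa (compressive).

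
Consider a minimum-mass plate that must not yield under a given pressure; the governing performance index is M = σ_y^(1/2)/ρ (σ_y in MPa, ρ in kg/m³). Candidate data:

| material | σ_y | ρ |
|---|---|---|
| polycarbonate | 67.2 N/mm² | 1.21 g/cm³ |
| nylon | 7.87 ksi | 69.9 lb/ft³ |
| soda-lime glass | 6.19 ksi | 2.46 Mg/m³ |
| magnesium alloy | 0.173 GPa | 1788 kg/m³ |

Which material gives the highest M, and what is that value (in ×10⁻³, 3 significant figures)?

Putting every candidate on a common basis:
  polycarbonate: σ_y = 67.20 MPa, ρ = 1210 kg/m³
  nylon: σ_y = 54.26 MPa, ρ = 1120 kg/m³
  soda-lime glass: σ_y = 42.68 MPa, ρ = 2460 kg/m³
  magnesium alloy: σ_y = 173.0 MPa, ρ = 1788 kg/m³
  magnesium alloy: M = 7.36×10⁻³
  polycarbonate: M = 6.77×10⁻³
  nylon: M = 6.58×10⁻³
  soda-lime glass: M = 2.66×10⁻³
Magnesium alloy ranks first.

magnesium alloy, M = 7.36×10⁻³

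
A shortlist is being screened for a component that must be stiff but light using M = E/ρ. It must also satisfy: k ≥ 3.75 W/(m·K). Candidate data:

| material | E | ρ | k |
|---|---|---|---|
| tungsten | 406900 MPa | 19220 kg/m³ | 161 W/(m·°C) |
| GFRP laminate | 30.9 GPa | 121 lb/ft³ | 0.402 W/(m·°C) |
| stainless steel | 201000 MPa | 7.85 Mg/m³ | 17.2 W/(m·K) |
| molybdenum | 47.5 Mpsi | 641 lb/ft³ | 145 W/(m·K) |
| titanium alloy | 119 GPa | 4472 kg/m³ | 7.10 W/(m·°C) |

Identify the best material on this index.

Screen on constraints: k ≥ 3.75 W/(m·K). Survivors: tungsten, stainless steel, molybdenum, titanium alloy.
In SI units:
  tungsten: E = 406.9 GPa, ρ = 19220 kg/m³
  stainless steel: E = 201.0 GPa, ρ = 7850 kg/m³
  molybdenum: E = 327.5 GPa, ρ = 10270 kg/m³
  titanium alloy: E = 119.0 GPa, ρ = 4472 kg/m³
  molybdenum: M = 31.9 MN·m/kg
  titanium alloy: M = 26.6 MN·m/kg
  stainless steel: M = 25.6 MN·m/kg
  tungsten: M = 21.2 MN·m/kg
Molybdenum ranks first.

molybdenum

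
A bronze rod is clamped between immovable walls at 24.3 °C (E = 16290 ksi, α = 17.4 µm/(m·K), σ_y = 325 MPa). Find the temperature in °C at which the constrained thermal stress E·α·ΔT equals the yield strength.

191 °C

E = 16290 ksi = 112.3 GPa.
E·α·ΔT = 325.0 MPa ⇒ ΔT = 325.0 / (112.3×10³ × 17.4×10⁻⁶) = 166.3 K.
T = 24.3 + 166.3 = 190.6 °C.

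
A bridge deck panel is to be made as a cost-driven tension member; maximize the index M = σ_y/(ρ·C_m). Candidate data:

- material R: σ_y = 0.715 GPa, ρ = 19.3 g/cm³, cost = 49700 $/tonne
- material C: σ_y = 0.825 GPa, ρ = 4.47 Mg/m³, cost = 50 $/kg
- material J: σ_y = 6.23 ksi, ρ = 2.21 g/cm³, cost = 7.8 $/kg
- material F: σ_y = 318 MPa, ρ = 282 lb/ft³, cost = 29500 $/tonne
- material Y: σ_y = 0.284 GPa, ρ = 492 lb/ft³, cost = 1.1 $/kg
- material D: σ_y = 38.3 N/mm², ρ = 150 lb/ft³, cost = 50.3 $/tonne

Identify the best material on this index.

After converting to SI:
  material R: σ_y = 715.0 MPa, ρ = 19300 kg/m³, cost = 49.70 $/kg
  material C: σ_y = 825.0 MPa, ρ = 4470 kg/m³, cost = 50.00 $/kg
  material J: σ_y = 42.95 MPa, ρ = 2210 kg/m³, cost = 7.800 $/kg
  material F: σ_y = 318.0 MPa, ρ = 4517 kg/m³, cost = 29.50 $/kg
  material Y: σ_y = 284.0 MPa, ρ = 7881 kg/m³, cost = 1.100 $/kg
  material D: σ_y = 38.30 MPa, ρ = 2403 kg/m³, cost = 0.05030 $/kg
  material D: M = 317 kN·m per $
  material Y: M = 32.8 kN·m per $
  material C: M = 3.69 kN·m per $
  material J: M = 2.49 kN·m per $
  material F: M = 2.39 kN·m per $
  material R: M = 0.745 kN·m per $
The maximum is for material D.

material D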